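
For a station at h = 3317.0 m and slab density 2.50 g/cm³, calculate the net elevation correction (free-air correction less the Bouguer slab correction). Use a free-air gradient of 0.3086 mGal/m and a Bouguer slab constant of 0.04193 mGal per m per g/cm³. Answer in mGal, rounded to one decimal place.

Combined gradient = 0.3086 − 0.04193 × 2.50 = 0.2037750 mGal/m
Combined elevation correction = 0.2037750 × 3317.0 = 675.9 mGal

675.9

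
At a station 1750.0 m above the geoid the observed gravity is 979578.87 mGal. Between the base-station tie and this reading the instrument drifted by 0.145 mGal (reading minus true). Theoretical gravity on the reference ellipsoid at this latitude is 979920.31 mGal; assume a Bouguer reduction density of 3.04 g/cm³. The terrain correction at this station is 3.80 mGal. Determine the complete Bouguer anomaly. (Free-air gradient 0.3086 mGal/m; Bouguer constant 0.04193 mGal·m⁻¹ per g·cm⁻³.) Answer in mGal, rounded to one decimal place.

Drift-corrected reading = 979578.87 − (0.145) = 979578.725 mGal
Free-air correction = 0.3086 × 1750.0 = 540.05 mGal
Free-air anomaly = 979578.725 − 979920.31 + (540.05) = 198.465 mGal
Bouguer slab correction = 0.04193 × 3.04 × 1750.0 = 223.07 mGal
Simple Bouguer anomaly = 198.465 − (223.07) = -24.605 mGal
Complete Bouguer anomaly = -24.605 + 3.80 = -20.805 mGal

-20.8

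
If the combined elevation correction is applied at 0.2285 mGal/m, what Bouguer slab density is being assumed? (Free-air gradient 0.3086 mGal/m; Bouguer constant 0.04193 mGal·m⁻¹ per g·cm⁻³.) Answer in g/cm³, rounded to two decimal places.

1.91

0.2285 = 0.3086 − 0.04193 × ρ
ρ = (0.3086 − 0.2285) / 0.04193 = 1.91 g/cm³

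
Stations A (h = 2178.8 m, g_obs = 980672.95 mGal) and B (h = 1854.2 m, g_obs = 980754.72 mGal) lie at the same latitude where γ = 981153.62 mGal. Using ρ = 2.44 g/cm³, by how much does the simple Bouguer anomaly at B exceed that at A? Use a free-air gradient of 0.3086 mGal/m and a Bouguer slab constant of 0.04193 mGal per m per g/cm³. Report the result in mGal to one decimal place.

14.8

Δg_SB(A) = 980672.95 − 981153.62 + 0.3086×2178.8 − 0.04193×2.44×2178.8 = -31.20 mGal
Δg_SB(B) = 980754.72 − 981153.62 + 0.3086×1854.2 − 0.04193×2.44×1854.2 = -16.40 mGal
Difference = -16.40 − (-31.20) = 14.80 mGal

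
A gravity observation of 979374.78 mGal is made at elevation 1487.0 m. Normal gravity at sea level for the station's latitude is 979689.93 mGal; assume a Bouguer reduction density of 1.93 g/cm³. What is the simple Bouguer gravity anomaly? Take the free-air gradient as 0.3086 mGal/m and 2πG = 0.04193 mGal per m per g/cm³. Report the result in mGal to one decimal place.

Free-air correction = 0.3086 × 1487.0 = 458.89 mGal
Free-air anomaly = 979374.78 − 979689.93 + (458.89) = 143.74 mGal
Bouguer slab correction = 0.04193 × 1.93 × 1487.0 = 120.34 mGal
Simple Bouguer anomaly = 143.74 − (120.34) = 23.40 mGal

23.4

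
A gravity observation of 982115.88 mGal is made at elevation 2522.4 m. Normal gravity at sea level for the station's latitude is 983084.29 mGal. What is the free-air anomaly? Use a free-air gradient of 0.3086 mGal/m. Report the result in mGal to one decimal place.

-190.0

Free-air correction = 0.3086 × 2522.4 = 778.41 mGal
Free-air anomaly = 982115.88 − 983084.29 + (778.41) = -190.00 mGal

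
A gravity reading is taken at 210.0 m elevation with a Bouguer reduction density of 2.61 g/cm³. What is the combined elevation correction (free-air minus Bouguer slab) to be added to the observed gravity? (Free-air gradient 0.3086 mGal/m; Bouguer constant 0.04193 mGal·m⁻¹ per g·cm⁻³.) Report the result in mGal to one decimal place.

Combined gradient = 0.3086 − 0.04193 × 2.61 = 0.1991627 mGal/m
Combined elevation correction = 0.1991627 × 210.0 = 41.8 mGal

41.8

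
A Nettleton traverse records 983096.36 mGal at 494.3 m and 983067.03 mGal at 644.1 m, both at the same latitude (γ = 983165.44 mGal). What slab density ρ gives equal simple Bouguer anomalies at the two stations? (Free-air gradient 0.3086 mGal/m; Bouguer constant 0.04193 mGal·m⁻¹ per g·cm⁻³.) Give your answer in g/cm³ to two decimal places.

Δg_obs = 983067.03 − 983096.36 = -29.33 mGal over Δh = 644.1 − 494.3 = 149.8 m
Equal Bouguer anomalies ⇒ Δg_obs + (0.3086 − 0.04193ρ)·Δh = 0
0.3086 − 0.04193ρ = −Δg_obs/Δh = 0.19579
ρ = (0.3086 − 0.19579) / 0.04193 = 2.69 g/cm³

2.69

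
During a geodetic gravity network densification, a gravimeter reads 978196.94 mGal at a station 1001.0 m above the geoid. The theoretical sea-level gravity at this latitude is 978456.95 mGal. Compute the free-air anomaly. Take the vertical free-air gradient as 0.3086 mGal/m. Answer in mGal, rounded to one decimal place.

Free-air correction = 0.3086 × 1001.0 = 308.91 mGal
Free-air anomaly = 978196.94 − 978456.95 + (308.91) = 48.90 mGal

48.9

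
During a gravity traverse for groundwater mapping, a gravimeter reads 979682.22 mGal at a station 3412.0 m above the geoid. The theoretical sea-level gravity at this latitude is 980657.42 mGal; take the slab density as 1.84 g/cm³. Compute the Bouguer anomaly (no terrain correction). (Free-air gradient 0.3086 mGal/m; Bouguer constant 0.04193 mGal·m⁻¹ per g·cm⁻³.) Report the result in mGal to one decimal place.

-185.5

Free-air correction = 0.3086 × 3412.0 = 1052.94 mGal
Free-air anomaly = 979682.22 − 980657.42 + (1052.94) = 77.74 mGal
Bouguer slab correction = 0.04193 × 1.84 × 3412.0 = 263.24 mGal
Simple Bouguer anomaly = 77.74 − (263.24) = -185.50 mGal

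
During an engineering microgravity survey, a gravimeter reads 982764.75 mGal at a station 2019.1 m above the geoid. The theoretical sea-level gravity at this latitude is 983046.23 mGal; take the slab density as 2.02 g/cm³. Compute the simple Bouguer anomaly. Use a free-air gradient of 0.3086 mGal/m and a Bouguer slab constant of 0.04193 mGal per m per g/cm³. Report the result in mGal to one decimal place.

170.6

Free-air correction = 0.3086 × 2019.1 = 623.09 mGal
Free-air anomaly = 982764.75 − 983046.23 + (623.09) = 341.61 mGal
Bouguer slab correction = 0.04193 × 2.02 × 2019.1 = 171.01 mGal
Simple Bouguer anomaly = 341.61 − (171.01) = 170.60 mGal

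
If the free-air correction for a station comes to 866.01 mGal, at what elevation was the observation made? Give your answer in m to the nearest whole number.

2806

h = 866.01 / 0.3086 = 2806.25 m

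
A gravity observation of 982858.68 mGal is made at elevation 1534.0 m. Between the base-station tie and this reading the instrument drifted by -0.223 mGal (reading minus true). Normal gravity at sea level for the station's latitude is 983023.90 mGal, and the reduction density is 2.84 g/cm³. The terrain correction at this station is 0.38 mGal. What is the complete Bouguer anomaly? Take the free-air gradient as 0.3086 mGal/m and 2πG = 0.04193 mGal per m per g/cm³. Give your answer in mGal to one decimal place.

Drift-corrected reading = 982858.68 − (-0.223) = 982858.903 mGal
Free-air correction = 0.3086 × 1534.0 = 473.39 mGal
Free-air anomaly = 982858.903 − 983023.90 + (473.39) = 308.393 mGal
Bouguer slab correction = 0.04193 × 2.84 × 1534.0 = 182.67 mGal
Simple Bouguer anomaly = 308.393 − (182.67) = 125.723 mGal
Complete Bouguer anomaly = 125.723 + 0.38 = 126.103 mGal

126.1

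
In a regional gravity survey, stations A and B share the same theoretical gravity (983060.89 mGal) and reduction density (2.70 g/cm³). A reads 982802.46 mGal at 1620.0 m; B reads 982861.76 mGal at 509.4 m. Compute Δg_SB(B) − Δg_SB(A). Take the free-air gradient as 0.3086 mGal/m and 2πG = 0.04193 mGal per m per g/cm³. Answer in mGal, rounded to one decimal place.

-157.7

Δg_SB(A) = 982802.46 − 983060.89 + 0.3086×1620.0 − 0.04193×2.70×1620.0 = 58.10 mGal
Δg_SB(B) = 982861.76 − 983060.89 + 0.3086×509.4 − 0.04193×2.70×509.4 = -99.60 mGal
Difference = -99.60 − (58.10) = -157.70 mGal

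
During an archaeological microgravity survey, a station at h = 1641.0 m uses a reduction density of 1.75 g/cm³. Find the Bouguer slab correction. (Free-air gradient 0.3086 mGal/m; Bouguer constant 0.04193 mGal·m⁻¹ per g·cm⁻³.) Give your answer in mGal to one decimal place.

Bouguer slab correction = 0.04193 × 1.75 × 1641.0 = 120.4 mGal

120.4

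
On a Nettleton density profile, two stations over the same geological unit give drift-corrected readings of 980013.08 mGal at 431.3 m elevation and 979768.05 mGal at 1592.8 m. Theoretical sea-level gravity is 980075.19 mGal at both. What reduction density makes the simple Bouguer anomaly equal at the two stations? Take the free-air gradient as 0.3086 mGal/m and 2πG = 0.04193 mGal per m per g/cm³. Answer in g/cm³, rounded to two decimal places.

Δg_obs = 979768.05 − 980013.08 = -245.03 mGal over Δh = 1592.8 − 431.3 = 1161.5 m
Equal Bouguer anomalies ⇒ Δg_obs + (0.3086 − 0.04193ρ)·Δh = 0
0.3086 − 0.04193ρ = −Δg_obs/Δh = 0.21096
ρ = (0.3086 − 0.21096) / 0.04193 = 2.33 g/cm³

2.33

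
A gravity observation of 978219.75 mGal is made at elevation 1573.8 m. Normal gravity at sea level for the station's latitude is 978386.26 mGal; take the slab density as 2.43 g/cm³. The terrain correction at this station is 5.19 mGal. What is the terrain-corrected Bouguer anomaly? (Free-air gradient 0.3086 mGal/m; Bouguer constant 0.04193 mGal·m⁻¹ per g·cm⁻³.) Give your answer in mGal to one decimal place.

164.0

Free-air correction = 0.3086 × 1573.8 = 485.67 mGal
Free-air anomaly = 978219.75 − 978386.26 + (485.67) = 319.16 mGal
Bouguer slab correction = 0.04193 × 2.43 × 1573.8 = 160.35 mGal
Simple Bouguer anomaly = 319.16 − (160.35) = 158.81 mGal
Complete Bouguer anomaly = 158.81 + 5.19 = 164.00 mGal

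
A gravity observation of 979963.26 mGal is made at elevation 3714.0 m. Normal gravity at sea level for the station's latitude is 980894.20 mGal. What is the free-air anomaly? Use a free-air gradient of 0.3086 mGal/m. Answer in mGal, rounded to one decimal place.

Free-air correction = 0.3086 × 3714.0 = 1146.14 mGal
Free-air anomaly = 979963.26 − 980894.20 + (1146.14) = 215.20 mGal

215.2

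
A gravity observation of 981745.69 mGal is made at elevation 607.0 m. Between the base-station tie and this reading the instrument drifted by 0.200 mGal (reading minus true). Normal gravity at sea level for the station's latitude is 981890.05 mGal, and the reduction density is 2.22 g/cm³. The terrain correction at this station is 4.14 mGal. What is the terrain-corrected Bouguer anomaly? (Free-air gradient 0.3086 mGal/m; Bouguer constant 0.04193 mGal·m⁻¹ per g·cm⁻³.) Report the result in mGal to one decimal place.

Drift-corrected reading = 981745.69 − (0.200) = 981745.490 mGal
Free-air correction = 0.3086 × 607.0 = 187.32 mGal
Free-air anomaly = 981745.490 − 981890.05 + (187.32) = 42.760 mGal
Bouguer slab correction = 0.04193 × 2.22 × 607.0 = 56.50 mGal
Simple Bouguer anomaly = 42.760 − (56.50) = -13.740 mGal
Complete Bouguer anomaly = -13.740 + 4.14 = -9.600 mGal

-9.6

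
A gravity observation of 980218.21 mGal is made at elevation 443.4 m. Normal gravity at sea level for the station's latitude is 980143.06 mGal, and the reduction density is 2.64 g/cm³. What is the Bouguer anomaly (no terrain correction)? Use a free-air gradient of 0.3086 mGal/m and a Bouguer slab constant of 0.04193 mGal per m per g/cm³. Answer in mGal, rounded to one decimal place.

Free-air correction = 0.3086 × 443.4 = 136.83 mGal
Free-air anomaly = 980218.21 − 980143.06 + (136.83) = 211.98 mGal
Bouguer slab correction = 0.04193 × 2.64 × 443.4 = 49.08 mGal
Simple Bouguer anomaly = 211.98 − (49.08) = 162.90 mGal

162.9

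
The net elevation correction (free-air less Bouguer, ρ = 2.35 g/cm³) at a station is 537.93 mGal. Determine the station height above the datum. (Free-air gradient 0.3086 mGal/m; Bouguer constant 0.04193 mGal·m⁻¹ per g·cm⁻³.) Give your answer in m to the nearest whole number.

Combined gradient = 0.3086 − 0.04193 × 2.35 = 0.2100645 mGal/m
h = 537.93 / 0.2100645 = 2560.78 m

2561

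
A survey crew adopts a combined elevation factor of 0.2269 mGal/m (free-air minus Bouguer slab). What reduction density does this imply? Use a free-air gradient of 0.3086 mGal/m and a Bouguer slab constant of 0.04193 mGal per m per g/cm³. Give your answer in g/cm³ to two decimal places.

1.95

0.2269 = 0.3086 − 0.04193 × ρ
ρ = (0.3086 − 0.2269) / 0.04193 = 1.95 g/cm³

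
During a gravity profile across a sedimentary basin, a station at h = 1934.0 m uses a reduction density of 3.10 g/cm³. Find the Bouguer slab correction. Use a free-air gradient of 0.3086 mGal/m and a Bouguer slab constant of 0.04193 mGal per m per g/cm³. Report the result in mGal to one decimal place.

251.4

Bouguer slab correction = 0.04193 × 3.10 × 1934.0 = 251.4 mGal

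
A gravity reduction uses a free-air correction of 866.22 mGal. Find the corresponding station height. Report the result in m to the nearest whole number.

2807

h = 866.22 / 0.3086 = 2806.93 m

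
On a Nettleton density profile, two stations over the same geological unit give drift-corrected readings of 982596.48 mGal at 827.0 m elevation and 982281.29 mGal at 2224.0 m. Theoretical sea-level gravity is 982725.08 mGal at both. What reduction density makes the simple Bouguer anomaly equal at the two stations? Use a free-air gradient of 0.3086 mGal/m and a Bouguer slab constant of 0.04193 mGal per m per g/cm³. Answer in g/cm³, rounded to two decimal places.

Δg_obs = 982281.29 − 982596.48 = -315.19 mGal over Δh = 2224.0 − 827.0 = 1397.0 m
Equal Bouguer anomalies ⇒ Δg_obs + (0.3086 − 0.04193ρ)·Δh = 0
0.3086 − 0.04193ρ = −Δg_obs/Δh = 0.22562
ρ = (0.3086 − 0.22562) / 0.04193 = 1.98 g/cm³

1.98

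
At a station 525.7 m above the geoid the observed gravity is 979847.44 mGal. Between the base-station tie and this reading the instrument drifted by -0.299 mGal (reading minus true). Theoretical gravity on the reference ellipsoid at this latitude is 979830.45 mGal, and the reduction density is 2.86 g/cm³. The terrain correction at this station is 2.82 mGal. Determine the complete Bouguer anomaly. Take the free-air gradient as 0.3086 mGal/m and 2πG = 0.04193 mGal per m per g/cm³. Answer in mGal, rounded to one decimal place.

119.3

Drift-corrected reading = 979847.44 − (-0.299) = 979847.739 mGal
Free-air correction = 0.3086 × 525.7 = 162.23 mGal
Free-air anomaly = 979847.739 − 979830.45 + (162.23) = 179.519 mGal
Bouguer slab correction = 0.04193 × 2.86 × 525.7 = 63.04 mGal
Simple Bouguer anomaly = 179.519 − (63.04) = 116.479 mGal
Complete Bouguer anomaly = 116.479 + 2.82 = 119.299 mGal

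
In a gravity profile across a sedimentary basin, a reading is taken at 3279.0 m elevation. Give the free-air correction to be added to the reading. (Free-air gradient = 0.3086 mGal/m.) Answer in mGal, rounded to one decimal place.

1011.9

Free-air correction = 0.3086 × 3279.0 = 1011.9 mGal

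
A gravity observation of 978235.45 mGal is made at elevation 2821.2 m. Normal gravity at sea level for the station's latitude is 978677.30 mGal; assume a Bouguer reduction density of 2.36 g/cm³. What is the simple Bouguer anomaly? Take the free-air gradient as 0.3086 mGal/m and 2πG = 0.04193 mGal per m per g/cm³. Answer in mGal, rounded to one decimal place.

Free-air correction = 0.3086 × 2821.2 = 870.62 mGal
Free-air anomaly = 978235.45 − 978677.30 + (870.62) = 428.77 mGal
Bouguer slab correction = 0.04193 × 2.36 × 2821.2 = 279.17 mGal
Simple Bouguer anomaly = 428.77 − (279.17) = 149.60 mGal

149.6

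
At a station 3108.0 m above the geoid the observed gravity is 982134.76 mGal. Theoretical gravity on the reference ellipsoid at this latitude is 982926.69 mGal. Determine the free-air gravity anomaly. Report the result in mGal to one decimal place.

167.2

Free-air correction = 0.3086 × 3108.0 = 959.13 mGal
Free-air anomaly = 982134.76 − 982926.69 + (959.13) = 167.20 mGal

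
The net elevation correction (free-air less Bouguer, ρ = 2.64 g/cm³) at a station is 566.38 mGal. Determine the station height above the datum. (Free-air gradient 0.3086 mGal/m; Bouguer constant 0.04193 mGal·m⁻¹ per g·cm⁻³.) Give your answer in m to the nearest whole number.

2862

Combined gradient = 0.3086 − 0.04193 × 2.64 = 0.1979048 mGal/m
h = 566.38 / 0.1979048 = 2861.88 m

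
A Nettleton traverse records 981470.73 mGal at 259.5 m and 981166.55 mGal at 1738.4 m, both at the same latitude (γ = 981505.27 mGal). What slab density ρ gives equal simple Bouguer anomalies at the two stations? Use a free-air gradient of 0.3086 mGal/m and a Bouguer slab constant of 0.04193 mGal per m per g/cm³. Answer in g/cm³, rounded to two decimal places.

2.45

Δg_obs = 981166.55 − 981470.73 = -304.18 mGal over Δh = 1738.4 − 259.5 = 1478.9 m
Equal Bouguer anomalies ⇒ Δg_obs + (0.3086 − 0.04193ρ)·Δh = 0
0.3086 − 0.04193ρ = −Δg_obs/Δh = 0.20568
ρ = (0.3086 − 0.20568) / 0.04193 = 2.45 g/cm³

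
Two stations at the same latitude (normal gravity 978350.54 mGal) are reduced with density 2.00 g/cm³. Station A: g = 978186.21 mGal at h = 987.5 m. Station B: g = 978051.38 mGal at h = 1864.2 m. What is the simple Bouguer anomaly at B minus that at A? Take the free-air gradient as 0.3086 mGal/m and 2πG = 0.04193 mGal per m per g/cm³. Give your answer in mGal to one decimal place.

62.2

Δg_SB(A) = 978186.21 − 978350.54 + 0.3086×987.5 − 0.04193×2.00×987.5 = 57.60 mGal
Δg_SB(B) = 978051.38 − 978350.54 + 0.3086×1864.2 − 0.04193×2.00×1864.2 = 119.80 mGal
Difference = 119.80 − (57.60) = 62.20 mGal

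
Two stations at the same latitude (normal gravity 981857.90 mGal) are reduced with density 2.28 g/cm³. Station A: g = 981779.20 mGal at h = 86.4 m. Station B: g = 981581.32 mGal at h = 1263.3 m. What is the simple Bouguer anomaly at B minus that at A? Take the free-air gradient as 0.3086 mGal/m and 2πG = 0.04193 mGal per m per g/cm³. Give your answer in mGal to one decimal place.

52.8

Δg_SB(A) = 981779.20 − 981857.90 + 0.3086×86.4 − 0.04193×2.28×86.4 = -60.30 mGal
Δg_SB(B) = 981581.32 − 981857.90 + 0.3086×1263.3 − 0.04193×2.28×1263.3 = -7.50 mGal
Difference = -7.50 − (-60.30) = 52.80 mGal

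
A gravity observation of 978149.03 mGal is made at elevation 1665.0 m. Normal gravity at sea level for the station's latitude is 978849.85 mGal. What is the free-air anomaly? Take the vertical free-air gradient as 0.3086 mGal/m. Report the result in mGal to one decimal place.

-187.0

Free-air correction = 0.3086 × 1665.0 = 513.82 mGal
Free-air anomaly = 978149.03 − 978849.85 + (513.82) = -187.00 mGal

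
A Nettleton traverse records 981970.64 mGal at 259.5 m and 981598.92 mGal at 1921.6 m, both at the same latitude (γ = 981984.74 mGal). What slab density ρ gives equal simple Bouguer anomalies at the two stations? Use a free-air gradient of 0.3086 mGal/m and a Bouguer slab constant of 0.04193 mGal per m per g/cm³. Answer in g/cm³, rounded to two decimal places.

2.03

Δg_obs = 981598.92 − 981970.64 = -371.72 mGal over Δh = 1921.6 − 259.5 = 1662.1 m
Equal Bouguer anomalies ⇒ Δg_obs + (0.3086 − 0.04193ρ)·Δh = 0
0.3086 − 0.04193ρ = −Δg_obs/Δh = 0.22364
ρ = (0.3086 − 0.22364) / 0.04193 = 2.03 g/cm³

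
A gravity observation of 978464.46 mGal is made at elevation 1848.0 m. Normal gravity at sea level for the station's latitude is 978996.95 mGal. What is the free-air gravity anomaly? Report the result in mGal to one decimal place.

37.8

Free-air correction = 0.3086 × 1848.0 = 570.29 mGal
Free-air anomaly = 978464.46 − 978996.95 + (570.29) = 37.80 mGal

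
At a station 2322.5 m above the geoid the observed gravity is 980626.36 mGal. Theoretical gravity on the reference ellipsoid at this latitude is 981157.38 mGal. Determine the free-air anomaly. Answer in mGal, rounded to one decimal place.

185.7

Free-air correction = 0.3086 × 2322.5 = 716.72 mGal
Free-air anomaly = 980626.36 − 981157.38 + (716.72) = 185.70 mGal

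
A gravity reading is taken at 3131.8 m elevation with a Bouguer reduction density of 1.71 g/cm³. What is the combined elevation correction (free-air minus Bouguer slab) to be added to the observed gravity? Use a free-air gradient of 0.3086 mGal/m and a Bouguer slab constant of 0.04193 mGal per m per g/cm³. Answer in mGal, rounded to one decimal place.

741.9

Combined gradient = 0.3086 − 0.04193 × 1.71 = 0.2368997 mGal/m
Combined elevation correction = 0.2368997 × 3131.8 = 741.9 mGal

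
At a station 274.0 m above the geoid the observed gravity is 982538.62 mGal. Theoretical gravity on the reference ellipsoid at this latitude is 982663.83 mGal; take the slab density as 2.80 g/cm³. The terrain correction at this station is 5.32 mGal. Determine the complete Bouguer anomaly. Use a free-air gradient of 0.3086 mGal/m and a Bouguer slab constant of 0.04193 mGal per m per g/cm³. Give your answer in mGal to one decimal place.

Free-air correction = 0.3086 × 274.0 = 84.56 mGal
Free-air anomaly = 982538.62 − 982663.83 + (84.56) = -40.65 mGal
Bouguer slab correction = 0.04193 × 2.80 × 274.0 = 32.17 mGal
Simple Bouguer anomaly = -40.65 − (32.17) = -72.82 mGal
Complete Bouguer anomaly = -72.82 + 5.32 = -67.50 mGal

-67.5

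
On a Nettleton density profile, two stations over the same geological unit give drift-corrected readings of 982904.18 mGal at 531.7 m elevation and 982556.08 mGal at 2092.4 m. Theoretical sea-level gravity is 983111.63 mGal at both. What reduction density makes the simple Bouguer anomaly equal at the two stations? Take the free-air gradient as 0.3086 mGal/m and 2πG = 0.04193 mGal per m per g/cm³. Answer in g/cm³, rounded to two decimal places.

2.04

Δg_obs = 982556.08 − 982904.18 = -348.10 mGal over Δh = 2092.4 − 531.7 = 1560.7 m
Equal Bouguer anomalies ⇒ Δg_obs + (0.3086 − 0.04193ρ)·Δh = 0
0.3086 − 0.04193ρ = −Δg_obs/Δh = 0.22304
ρ = (0.3086 − 0.22304) / 0.04193 = 2.04 g/cm³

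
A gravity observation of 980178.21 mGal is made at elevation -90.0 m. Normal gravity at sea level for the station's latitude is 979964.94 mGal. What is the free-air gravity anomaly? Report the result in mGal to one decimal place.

Free-air correction = 0.3086 × -90.0 = -27.77 mGal
Free-air anomaly = 980178.21 − 979964.94 + (-27.77) = 185.50 mGal

185.5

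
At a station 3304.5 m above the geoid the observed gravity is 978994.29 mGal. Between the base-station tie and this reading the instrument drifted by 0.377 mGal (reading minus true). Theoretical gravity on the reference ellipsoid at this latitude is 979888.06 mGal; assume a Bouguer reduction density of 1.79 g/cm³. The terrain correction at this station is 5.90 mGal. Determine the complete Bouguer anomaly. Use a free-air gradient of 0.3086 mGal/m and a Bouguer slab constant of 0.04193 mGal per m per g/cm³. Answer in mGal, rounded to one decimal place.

-116.5

Drift-corrected reading = 978994.29 − (0.377) = 978993.913 mGal
Free-air correction = 0.3086 × 3304.5 = 1019.77 mGal
Free-air anomaly = 978993.913 − 979888.06 + (1019.77) = 125.623 mGal
Bouguer slab correction = 0.04193 × 1.79 × 3304.5 = 248.02 mGal
Simple Bouguer anomaly = 125.623 − (248.02) = -122.397 mGal
Complete Bouguer anomaly = -122.397 + 5.90 = -116.497 mGal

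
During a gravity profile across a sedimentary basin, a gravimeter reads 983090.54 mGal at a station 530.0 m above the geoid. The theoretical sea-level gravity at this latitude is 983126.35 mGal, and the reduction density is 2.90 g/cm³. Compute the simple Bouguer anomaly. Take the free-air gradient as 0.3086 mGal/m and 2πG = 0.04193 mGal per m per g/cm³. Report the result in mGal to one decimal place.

Free-air correction = 0.3086 × 530.0 = 163.56 mGal
Free-air anomaly = 983090.54 − 983126.35 + (163.56) = 127.75 mGal
Bouguer slab correction = 0.04193 × 2.90 × 530.0 = 64.45 mGal
Simple Bouguer anomaly = 127.75 − (64.45) = 63.30 mGal

63.3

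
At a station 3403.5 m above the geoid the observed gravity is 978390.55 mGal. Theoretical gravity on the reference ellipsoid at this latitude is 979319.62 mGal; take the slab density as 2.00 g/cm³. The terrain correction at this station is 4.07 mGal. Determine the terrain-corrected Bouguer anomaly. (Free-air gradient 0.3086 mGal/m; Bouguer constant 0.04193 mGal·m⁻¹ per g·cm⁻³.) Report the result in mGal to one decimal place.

-160.1

Free-air correction = 0.3086 × 3403.5 = 1050.32 mGal
Free-air anomaly = 978390.55 − 979319.62 + (1050.32) = 121.25 mGal
Bouguer slab correction = 0.04193 × 2.00 × 3403.5 = 285.42 mGal
Simple Bouguer anomaly = 121.25 − (285.42) = -164.17 mGal
Complete Bouguer anomaly = -164.17 + 4.07 = -160.10 mGal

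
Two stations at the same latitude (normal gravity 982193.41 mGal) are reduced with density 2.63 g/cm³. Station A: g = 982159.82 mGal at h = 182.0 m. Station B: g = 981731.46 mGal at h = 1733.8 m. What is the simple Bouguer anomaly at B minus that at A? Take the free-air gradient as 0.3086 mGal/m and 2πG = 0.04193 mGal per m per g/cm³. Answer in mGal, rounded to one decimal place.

-120.6

Δg_SB(A) = 982159.82 − 982193.41 + 0.3086×182.0 − 0.04193×2.63×182.0 = 2.50 mGal
Δg_SB(B) = 981731.46 − 982193.41 + 0.3086×1733.8 − 0.04193×2.63×1733.8 = -118.10 mGal
Difference = -118.10 − (2.50) = -120.60 mGal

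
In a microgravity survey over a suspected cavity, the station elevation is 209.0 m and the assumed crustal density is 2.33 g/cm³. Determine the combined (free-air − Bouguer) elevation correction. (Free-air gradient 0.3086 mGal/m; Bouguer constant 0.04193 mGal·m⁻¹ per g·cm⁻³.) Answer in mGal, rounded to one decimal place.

Combined gradient = 0.3086 − 0.04193 × 2.33 = 0.2109031 mGal/m
Combined elevation correction = 0.2109031 × 209.0 = 44.1 mGal

44.1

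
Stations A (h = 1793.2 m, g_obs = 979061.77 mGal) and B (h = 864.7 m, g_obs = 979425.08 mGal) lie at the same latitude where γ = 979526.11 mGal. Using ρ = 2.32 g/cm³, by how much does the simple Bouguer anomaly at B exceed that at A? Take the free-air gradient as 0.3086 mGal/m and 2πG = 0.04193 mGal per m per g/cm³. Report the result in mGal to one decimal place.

167.1

Δg_SB(A) = 979061.77 − 979526.11 + 0.3086×1793.2 − 0.04193×2.32×1793.2 = -85.40 mGal
Δg_SB(B) = 979425.08 − 979526.11 + 0.3086×864.7 − 0.04193×2.32×864.7 = 81.70 mGal
Difference = 81.70 − (-85.40) = 167.10 mGal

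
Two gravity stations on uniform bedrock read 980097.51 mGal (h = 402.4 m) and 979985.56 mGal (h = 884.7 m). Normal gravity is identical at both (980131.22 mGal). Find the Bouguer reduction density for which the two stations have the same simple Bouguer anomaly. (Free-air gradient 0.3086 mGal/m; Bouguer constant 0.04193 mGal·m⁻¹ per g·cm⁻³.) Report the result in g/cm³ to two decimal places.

1.82

Δg_obs = 979985.56 − 980097.51 = -111.95 mGal over Δh = 884.7 − 402.4 = 482.3 m
Equal Bouguer anomalies ⇒ Δg_obs + (0.3086 − 0.04193ρ)·Δh = 0
0.3086 − 0.04193ρ = −Δg_obs/Δh = 0.23212
ρ = (0.3086 − 0.23212) / 0.04193 = 1.82 g/cm³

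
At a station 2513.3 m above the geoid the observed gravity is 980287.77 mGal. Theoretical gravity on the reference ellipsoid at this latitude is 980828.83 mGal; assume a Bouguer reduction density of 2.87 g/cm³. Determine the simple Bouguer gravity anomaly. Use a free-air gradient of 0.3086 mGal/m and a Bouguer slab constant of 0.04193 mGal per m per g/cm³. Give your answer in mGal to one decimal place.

Free-air correction = 0.3086 × 2513.3 = 775.60 mGal
Free-air anomaly = 980287.77 − 980828.83 + (775.60) = 234.54 mGal
Bouguer slab correction = 0.04193 × 2.87 × 2513.3 = 302.45 mGal
Simple Bouguer anomaly = 234.54 − (302.45) = -67.91 mGal

-67.9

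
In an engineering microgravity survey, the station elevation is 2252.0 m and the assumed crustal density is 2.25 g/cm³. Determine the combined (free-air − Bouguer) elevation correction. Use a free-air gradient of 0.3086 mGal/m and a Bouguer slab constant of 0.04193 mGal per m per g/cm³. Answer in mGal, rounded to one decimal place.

Combined gradient = 0.3086 − 0.04193 × 2.25 = 0.2142575 mGal/m
Combined elevation correction = 0.2142575 × 2252.0 = 482.5 mGal

482.5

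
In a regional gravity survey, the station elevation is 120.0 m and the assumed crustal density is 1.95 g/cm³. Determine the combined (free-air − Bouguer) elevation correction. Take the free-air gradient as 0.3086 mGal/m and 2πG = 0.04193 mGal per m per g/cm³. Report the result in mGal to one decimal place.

27.2

Combined gradient = 0.3086 − 0.04193 × 1.95 = 0.2268365 mGal/m
Combined elevation correction = 0.2268365 × 120.0 = 27.2 mGal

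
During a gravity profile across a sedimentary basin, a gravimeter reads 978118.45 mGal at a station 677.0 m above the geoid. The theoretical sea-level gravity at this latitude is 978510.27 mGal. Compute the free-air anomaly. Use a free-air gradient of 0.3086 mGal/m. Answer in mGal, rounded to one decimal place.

-182.9

Free-air correction = 0.3086 × 677.0 = 208.92 mGal
Free-air anomaly = 978118.45 − 978510.27 + (208.92) = -182.90 mGal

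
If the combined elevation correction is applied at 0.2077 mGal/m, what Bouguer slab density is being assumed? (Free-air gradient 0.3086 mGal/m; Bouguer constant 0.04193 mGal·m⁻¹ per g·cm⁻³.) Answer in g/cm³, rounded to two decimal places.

0.2077 = 0.3086 − 0.04193 × ρ
ρ = (0.3086 − 0.2077) / 0.04193 = 2.41 g/cm³

2.41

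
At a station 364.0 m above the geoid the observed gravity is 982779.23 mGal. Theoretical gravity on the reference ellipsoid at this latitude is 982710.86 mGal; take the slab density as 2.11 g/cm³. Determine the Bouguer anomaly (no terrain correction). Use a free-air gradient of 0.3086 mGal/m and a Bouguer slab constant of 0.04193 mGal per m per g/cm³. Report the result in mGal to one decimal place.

Free-air correction = 0.3086 × 364.0 = 112.33 mGal
Free-air anomaly = 982779.23 − 982710.86 + (112.33) = 180.70 mGal
Bouguer slab correction = 0.04193 × 2.11 × 364.0 = 32.20 mGal
Simple Bouguer anomaly = 180.70 − (32.20) = 148.50 mGal

148.5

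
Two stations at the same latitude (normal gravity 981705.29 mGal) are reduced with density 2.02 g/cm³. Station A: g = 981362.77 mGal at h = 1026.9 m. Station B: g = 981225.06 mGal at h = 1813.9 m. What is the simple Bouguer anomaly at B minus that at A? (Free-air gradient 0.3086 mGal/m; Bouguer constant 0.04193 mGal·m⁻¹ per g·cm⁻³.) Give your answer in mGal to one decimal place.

Δg_SB(A) = 981362.77 − 981705.29 + 0.3086×1026.9 − 0.04193×2.02×1026.9 = -112.60 mGal
Δg_SB(B) = 981225.06 − 981705.29 + 0.3086×1813.9 − 0.04193×2.02×1813.9 = -74.10 mGal
Difference = -74.10 − (-112.60) = 38.50 mGal

38.5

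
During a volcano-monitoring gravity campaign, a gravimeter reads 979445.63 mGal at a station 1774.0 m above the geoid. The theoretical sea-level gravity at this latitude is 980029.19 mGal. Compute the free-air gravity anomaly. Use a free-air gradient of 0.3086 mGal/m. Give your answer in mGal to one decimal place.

Free-air correction = 0.3086 × 1774.0 = 547.46 mGal
Free-air anomaly = 979445.63 − 980029.19 + (547.46) = -36.10 mGal

-36.1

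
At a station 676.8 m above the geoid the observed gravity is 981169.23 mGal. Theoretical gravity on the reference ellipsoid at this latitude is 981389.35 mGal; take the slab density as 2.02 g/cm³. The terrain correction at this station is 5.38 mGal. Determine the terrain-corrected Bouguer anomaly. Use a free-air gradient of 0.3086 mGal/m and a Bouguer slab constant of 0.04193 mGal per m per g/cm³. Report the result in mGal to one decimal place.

-63.2

Free-air correction = 0.3086 × 676.8 = 208.86 mGal
Free-air anomaly = 981169.23 − 981389.35 + (208.86) = -11.26 mGal
Bouguer slab correction = 0.04193 × 2.02 × 676.8 = 57.32 mGal
Simple Bouguer anomaly = -11.26 − (57.32) = -68.58 mGal
Complete Bouguer anomaly = -68.58 + 5.38 = -63.20 mGal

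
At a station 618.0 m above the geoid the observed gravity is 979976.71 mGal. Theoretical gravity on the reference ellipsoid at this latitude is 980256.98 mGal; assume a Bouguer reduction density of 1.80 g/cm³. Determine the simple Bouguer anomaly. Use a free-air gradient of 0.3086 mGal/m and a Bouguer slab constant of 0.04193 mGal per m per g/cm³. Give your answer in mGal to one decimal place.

-136.2

Free-air correction = 0.3086 × 618.0 = 190.71 mGal
Free-air anomaly = 979976.71 − 980256.98 + (190.71) = -89.56 mGal
Bouguer slab correction = 0.04193 × 1.80 × 618.0 = 46.64 mGal
Simple Bouguer anomaly = -89.56 − (46.64) = -136.20 mGal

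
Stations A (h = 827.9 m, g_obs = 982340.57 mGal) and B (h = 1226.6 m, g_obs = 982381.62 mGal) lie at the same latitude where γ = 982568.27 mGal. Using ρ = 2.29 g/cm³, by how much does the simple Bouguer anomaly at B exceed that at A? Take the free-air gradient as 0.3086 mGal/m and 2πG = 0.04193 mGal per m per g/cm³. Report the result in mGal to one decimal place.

125.8

Δg_SB(A) = 982340.57 − 982568.27 + 0.3086×827.9 − 0.04193×2.29×827.9 = -51.70 mGal
Δg_SB(B) = 982381.62 − 982568.27 + 0.3086×1226.6 − 0.04193×2.29×1226.6 = 74.10 mGal
Difference = 74.10 − (-51.70) = 125.80 mGal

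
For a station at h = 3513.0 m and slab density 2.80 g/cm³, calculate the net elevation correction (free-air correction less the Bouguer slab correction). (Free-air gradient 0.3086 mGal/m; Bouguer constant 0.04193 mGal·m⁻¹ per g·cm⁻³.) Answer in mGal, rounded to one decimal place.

671.7

Combined gradient = 0.3086 − 0.04193 × 2.80 = 0.1911960 mGal/m
Combined elevation correction = 0.1911960 × 3513.0 = 671.7 mGal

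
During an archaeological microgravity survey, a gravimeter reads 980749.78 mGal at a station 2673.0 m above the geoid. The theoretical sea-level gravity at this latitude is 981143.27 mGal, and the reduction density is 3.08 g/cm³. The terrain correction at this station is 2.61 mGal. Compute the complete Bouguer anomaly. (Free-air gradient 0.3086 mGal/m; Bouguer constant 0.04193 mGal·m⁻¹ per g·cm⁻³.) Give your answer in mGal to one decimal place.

88.8

Free-air correction = 0.3086 × 2673.0 = 824.89 mGal
Free-air anomaly = 980749.78 − 981143.27 + (824.89) = 431.40 mGal
Bouguer slab correction = 0.04193 × 3.08 × 2673.0 = 345.20 mGal
Simple Bouguer anomaly = 431.40 − (345.20) = 86.20 mGal
Complete Bouguer anomaly = 86.20 + 2.61 = 88.81 mGal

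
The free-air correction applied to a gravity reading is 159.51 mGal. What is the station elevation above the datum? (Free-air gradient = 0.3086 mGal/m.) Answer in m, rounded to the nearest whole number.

517

h = 159.51 / 0.3086 = 516.88 m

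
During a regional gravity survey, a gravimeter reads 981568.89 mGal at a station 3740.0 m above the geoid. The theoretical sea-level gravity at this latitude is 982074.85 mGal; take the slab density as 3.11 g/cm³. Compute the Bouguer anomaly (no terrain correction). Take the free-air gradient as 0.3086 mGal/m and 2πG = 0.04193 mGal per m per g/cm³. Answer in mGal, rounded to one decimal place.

160.5

Free-air correction = 0.3086 × 3740.0 = 1154.16 mGal
Free-air anomaly = 981568.89 − 982074.85 + (1154.16) = 648.20 mGal
Bouguer slab correction = 0.04193 × 3.11 × 3740.0 = 487.70 mGal
Simple Bouguer anomaly = 648.20 − (487.70) = 160.50 mGal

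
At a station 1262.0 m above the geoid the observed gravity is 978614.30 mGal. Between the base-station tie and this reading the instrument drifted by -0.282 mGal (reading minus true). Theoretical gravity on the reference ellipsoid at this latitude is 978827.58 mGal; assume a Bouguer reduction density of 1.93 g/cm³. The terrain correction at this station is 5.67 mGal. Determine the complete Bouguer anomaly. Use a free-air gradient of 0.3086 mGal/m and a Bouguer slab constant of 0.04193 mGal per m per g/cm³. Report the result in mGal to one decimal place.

80.0

Drift-corrected reading = 978614.30 − (-0.282) = 978614.582 mGal
Free-air correction = 0.3086 × 1262.0 = 389.45 mGal
Free-air anomaly = 978614.582 − 978827.58 + (389.45) = 176.452 mGal
Bouguer slab correction = 0.04193 × 1.93 × 1262.0 = 102.13 mGal
Simple Bouguer anomaly = 176.452 − (102.13) = 74.322 mGal
Complete Bouguer anomaly = 74.322 + 5.67 = 79.992 mGal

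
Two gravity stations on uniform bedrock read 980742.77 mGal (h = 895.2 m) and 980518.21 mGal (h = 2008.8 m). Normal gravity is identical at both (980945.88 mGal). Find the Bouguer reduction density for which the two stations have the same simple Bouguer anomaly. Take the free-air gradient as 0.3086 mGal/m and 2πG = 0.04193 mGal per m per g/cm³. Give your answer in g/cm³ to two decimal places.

Δg_obs = 980518.21 − 980742.77 = -224.56 mGal over Δh = 2008.8 − 895.2 = 1113.6 m
Equal Bouguer anomalies ⇒ Δg_obs + (0.3086 − 0.04193ρ)·Δh = 0
0.3086 − 0.04193ρ = −Δg_obs/Δh = 0.20165
ρ = (0.3086 − 0.20165) / 0.04193 = 2.55 g/cm³

2.55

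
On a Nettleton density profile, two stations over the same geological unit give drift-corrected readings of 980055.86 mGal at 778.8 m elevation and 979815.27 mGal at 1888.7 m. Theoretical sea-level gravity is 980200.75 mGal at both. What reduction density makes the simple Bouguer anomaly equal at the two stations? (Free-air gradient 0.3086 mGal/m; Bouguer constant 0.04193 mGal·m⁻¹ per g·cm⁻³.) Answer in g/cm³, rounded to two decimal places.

2.19

Δg_obs = 979815.27 − 980055.86 = -240.59 mGal over Δh = 1888.7 − 778.8 = 1109.9 m
Equal Bouguer anomalies ⇒ Δg_obs + (0.3086 − 0.04193ρ)·Δh = 0
0.3086 − 0.04193ρ = −Δg_obs/Δh = 0.21677
ρ = (0.3086 − 0.21677) / 0.04193 = 2.19 g/cm³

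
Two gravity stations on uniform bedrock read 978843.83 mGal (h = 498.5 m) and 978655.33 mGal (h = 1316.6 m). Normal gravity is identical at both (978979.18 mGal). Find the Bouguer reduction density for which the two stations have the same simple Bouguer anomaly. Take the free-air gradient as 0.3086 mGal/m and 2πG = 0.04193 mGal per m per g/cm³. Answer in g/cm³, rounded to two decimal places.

1.86

Δg_obs = 978655.33 − 978843.83 = -188.50 mGal over Δh = 1316.6 − 498.5 = 818.1 m
Equal Bouguer anomalies ⇒ Δg_obs + (0.3086 − 0.04193ρ)·Δh = 0
0.3086 − 0.04193ρ = −Δg_obs/Δh = 0.23041
ρ = (0.3086 − 0.23041) / 0.04193 = 1.86 g/cm³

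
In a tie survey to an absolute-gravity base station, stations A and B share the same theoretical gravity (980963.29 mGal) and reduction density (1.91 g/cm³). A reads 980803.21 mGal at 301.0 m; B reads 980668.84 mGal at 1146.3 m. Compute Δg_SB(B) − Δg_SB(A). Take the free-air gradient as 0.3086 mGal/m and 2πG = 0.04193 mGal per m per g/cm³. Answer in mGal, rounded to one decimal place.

Δg_SB(A) = 980803.21 − 980963.29 + 0.3086×301.0 − 0.04193×1.91×301.0 = -91.30 mGal
Δg_SB(B) = 980668.84 − 980963.29 + 0.3086×1146.3 − 0.04193×1.91×1146.3 = -32.50 mGal
Difference = -32.50 − (-91.30) = 58.80 mGal

58.8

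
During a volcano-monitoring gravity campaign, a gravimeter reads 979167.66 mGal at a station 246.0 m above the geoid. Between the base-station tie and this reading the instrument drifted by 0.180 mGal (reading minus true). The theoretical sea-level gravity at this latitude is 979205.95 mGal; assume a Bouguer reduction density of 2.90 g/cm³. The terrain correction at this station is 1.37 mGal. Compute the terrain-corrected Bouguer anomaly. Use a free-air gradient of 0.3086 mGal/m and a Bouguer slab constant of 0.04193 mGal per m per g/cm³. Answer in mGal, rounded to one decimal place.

8.9

Drift-corrected reading = 979167.66 − (0.180) = 979167.480 mGal
Free-air correction = 0.3086 × 246.0 = 75.92 mGal
Free-air anomaly = 979167.480 − 979205.95 + (75.92) = 37.450 mGal
Bouguer slab correction = 0.04193 × 2.90 × 246.0 = 29.91 mGal
Simple Bouguer anomaly = 37.450 − (29.91) = 7.540 mGal
Complete Bouguer anomaly = 7.540 + 1.37 = 8.910 mGal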